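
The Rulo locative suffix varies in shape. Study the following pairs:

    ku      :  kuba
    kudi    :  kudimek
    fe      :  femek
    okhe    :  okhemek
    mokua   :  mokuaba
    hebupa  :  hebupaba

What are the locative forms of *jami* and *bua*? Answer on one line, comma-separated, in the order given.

The suffix is conditioned by the last vowel: -mek when the last vowel of the stem is a front vowel (*kudi*, *fe*, *okhe*); -ba when the last vowel of the stem is a back vowel (*ku*, *mokua*, *hebupa*).
Since the last vowel of *jami* is /i/ (a front vowel), it takes -mek, giving *jamimek*.
*bua* — last vowel /a/ (a back vowel) → -ba → *buaba*.

jamimek, buaba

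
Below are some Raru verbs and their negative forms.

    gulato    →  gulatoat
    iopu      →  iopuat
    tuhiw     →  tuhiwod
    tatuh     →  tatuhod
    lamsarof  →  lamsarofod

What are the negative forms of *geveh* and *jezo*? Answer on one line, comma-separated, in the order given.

gevehod, jezoat

Looking at the final sound of each stem: -od when the stem ends in a consonant (*tuhiw*, *tatuh*, *lamsarof*); -at when the stem ends in a vowel (*gulato*, *iopu*).
Since the final sound of *geveh* is /h/ (a consonant), it takes -od, giving *gevehod*.
The final sound of *jezo* is /o/, which is a vowel, so the suffix is -at, giving *jezoat*.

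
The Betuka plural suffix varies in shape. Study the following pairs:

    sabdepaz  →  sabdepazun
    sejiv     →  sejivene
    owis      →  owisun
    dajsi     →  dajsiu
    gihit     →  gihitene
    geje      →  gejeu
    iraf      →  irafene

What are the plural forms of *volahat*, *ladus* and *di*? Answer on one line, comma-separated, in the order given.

volahatene, ladusun, diu

The alternation tracks the final sound of the stem — -un when the stem ends in a sibilant (*sabdepaz*, *owis*); -ene when the stem ends in a non-sibilant consonant (*sejiv*, *gihit*, *iraf*); -u when the stem ends in a vowel (*dajsi*, *geje*).
The final sound of *volahat* is /t/, which is a non-sibilant consonant, so the suffix is -ene, giving *volahatene*.
Since the final sound of *ladus* is /s/ (a sibilant), it takes -un, giving *ladusun*.
The final sound of *di* is /i/, which is a vowel, so the suffix is -u, giving *diu*.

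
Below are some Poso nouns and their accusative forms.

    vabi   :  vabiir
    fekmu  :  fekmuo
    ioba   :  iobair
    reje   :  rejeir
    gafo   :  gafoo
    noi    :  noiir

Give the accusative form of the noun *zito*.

zitoo

The alternation tracks the last vowel of the stem — -o when the last vowel of the stem is a rounded vowel (*fekmu*, *gafo*); -ir when the last vowel of the stem is an unrounded vowel (*vabi*, *ioba*, *reje*, *noi*).
*zito* — last vowel /o/ (a rounded vowel) → -o → *zitoo*.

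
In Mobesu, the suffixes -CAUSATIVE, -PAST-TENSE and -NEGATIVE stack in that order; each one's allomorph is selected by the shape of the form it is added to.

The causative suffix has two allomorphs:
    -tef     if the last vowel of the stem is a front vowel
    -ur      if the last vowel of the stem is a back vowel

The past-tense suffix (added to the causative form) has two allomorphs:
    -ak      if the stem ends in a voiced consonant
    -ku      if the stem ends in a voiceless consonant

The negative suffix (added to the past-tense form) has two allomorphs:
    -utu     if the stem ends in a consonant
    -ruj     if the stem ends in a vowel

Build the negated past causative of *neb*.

nebtefkuruj

*neb* — last vowel /e/ (a front vowel) → -tef → *nebtef*.
Since the final consonant of the causative form *nebtef* is /f/ (voiceless), it takes -ku, giving *nebtefku*.
The past-tense form *nebtefku*: final sound = /u/, a vowel → -ruj → *nebtefkuruj*.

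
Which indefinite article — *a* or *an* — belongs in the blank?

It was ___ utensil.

The indefinite article is chosen by the initial *sound* of the following word, not its spelling.
*utensil* begins with the sound /juː/ (u pronounced /juː/) — a consonant sound.
So the article is *a*: It was a utensil.

a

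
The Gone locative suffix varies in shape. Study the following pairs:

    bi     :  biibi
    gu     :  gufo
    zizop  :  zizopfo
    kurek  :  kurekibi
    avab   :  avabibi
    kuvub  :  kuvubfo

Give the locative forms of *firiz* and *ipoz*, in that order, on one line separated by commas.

firizibi, ipozfo

The pattern is rounding harmony: -fo when the last vowel of the stem is a rounded vowel (*gu*, *zizop*, *kuvub*); -ibi when the last vowel of the stem is an unrounded vowel (*bi*, *kurek*, *avab*).
*firiz* — last vowel /i/ (an unrounded vowel) → -ibi → *firizibi*.
*ipoz*: last vowel = /o/, a rounded vowel → -fo → *ipozfo*.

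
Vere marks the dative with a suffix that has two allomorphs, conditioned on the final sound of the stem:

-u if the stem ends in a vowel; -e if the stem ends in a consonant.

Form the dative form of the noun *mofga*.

mofgau

The final sound of *mofga* is /a/, which is a vowel, so the suffix is -u, giving *mofgau*.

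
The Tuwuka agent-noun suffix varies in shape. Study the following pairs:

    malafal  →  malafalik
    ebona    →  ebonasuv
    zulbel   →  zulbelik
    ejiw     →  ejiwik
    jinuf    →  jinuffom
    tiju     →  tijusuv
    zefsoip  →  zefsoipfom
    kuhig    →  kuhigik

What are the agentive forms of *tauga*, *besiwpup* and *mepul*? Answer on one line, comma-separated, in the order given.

taugasuv, besiwpupfom, mepulik

The alternation tracks the final sound of the stem — -fom when the stem ends in a voiceless consonant (*jinuf*, *zefsoip*); -ik when the stem ends in a voiced consonant (*malafal*, *zulbel*, *ejiw*, *kuhig*); -suv when the stem ends in a vowel (*ebona*, *tiju*).
Since the final sound of *tauga* is /a/ (a vowel), it takes -suv, giving *taugasuv*.
The final sound of *besiwpup* is /p/, which is a voiceless consonant, so the suffix is -fom, giving *besiwpupfom*.
Since the final sound of *mepul* is /l/ (a voiced consonant), it takes -ik, giving *mepulik*.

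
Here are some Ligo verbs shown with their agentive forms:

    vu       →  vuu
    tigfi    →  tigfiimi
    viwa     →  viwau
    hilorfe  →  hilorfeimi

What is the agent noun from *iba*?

ibau

The suffix is conditioned by the last vowel: -imi when the last vowel of the stem is a front vowel (*tigfi*, *hilorfe*); -u when the last vowel of the stem is a back vowel (*vu*, *viwa*).
*iba* — last vowel /a/ (a back vowel) → -u → *ibau*.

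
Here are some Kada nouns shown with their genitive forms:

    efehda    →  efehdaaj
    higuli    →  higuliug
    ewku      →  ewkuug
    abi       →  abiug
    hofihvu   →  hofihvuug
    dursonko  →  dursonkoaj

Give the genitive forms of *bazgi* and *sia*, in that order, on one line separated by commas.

bazgiug, siaaj

The alternation tracks the last vowel of the stem — -ug when the last vowel of the stem is a high vowel (*higuli*, *ewku*, *abi*, *hofihvu*); -aj when the last vowel of the stem is a non-high vowel (*efehda*, *dursonko*).
The last vowel of *bazgi* is /i/, which is a high vowel, so the suffix is -ug, giving *bazgiug*.
The last vowel of *sia* is /a/, which is a non-high vowel, so the suffix is -aj, giving *siaaj*.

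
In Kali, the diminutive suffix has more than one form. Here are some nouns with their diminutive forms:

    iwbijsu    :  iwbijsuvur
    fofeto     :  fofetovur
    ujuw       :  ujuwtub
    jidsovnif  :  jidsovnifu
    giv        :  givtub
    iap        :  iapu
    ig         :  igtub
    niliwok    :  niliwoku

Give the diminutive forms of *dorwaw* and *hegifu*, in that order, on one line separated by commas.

dorwawtub, hegifuvur

The suffix is conditioned by the final sound: -u when the stem ends in a voiceless consonant (*jidsovnif*, *iap*, *niliwok*); -tub when the stem ends in a voiced consonant (*ujuw*, *giv*, *ig*); -vur when the stem ends in a vowel (*iwbijsu*, *fofeto*).
Since the final sound of *dorwaw* is /w/ (a voiced consonant), it takes -tub, giving *dorwawtub*.
Since the final sound of *hegifu* is /u/ (a vowel), it takes -vur, giving *hegifuvur*.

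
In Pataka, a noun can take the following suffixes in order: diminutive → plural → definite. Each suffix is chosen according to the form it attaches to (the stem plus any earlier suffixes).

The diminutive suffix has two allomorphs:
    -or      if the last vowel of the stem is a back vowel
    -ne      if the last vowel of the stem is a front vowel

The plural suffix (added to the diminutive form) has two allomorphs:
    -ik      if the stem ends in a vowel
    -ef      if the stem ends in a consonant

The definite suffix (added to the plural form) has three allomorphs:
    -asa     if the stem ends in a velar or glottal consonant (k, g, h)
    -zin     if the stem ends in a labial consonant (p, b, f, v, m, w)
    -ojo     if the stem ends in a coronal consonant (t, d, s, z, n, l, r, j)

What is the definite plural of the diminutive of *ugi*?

ugineikasa

*ugi*: last vowel = /i/, a front vowel → -ne → *ugine*.
The final sound of the diminutive form *ugine* is /e/, which is a vowel, so the plural suffix is -ik, giving *ugineik*.
The plural form *ugineik* — final consonant /k/ (velar/glottal) → -asa → *ugineikasa*.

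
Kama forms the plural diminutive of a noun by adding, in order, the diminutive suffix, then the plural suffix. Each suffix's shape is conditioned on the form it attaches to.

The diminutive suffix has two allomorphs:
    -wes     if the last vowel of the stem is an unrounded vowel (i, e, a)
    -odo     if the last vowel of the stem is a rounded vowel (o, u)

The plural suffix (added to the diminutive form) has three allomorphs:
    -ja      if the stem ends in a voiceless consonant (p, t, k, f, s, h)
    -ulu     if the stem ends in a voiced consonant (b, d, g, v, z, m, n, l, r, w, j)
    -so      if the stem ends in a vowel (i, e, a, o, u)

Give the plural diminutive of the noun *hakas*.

*hakas*: last vowel = /a/, an unrounded vowel → -wes → *hakaswes*.
The diminutive form *hakaswes* — final sound /s/ (a voiceless consonant) → -ja → *hakaswesja*.

hakaswesja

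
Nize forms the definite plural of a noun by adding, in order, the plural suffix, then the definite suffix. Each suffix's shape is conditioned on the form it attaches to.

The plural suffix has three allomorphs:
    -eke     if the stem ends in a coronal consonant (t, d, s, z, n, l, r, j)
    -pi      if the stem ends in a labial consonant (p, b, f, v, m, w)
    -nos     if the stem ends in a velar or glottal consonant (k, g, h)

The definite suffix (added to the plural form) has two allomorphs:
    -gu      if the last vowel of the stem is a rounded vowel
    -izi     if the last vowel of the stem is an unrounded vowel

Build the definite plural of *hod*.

hodekeizi

*hod*: final consonant = /d/, coronal → -eke → *hodeke*.
Since the last vowel of the plural form *hodeke* is /e/ (an unrounded vowel), it takes -izi, giving *hodekeizi*.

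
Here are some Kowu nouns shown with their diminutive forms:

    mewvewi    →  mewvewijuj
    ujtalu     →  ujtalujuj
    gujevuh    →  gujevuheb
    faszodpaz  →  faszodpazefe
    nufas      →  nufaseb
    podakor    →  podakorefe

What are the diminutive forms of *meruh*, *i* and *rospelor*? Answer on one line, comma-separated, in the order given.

Looking at the final sound of each stem: -eb when the stem ends in a voiceless consonant (*gujevuh*, *nufas*); -efe when the stem ends in a voiced consonant (*faszodpaz*, *podakor*); -juj when the stem ends in a vowel (*mewvewi*, *ujtalu*).
*meruh*: final sound = /h/, a voiceless consonant → -eb → *meruheb*.
The final sound of *i* is /i/, which is a vowel, so the suffix is -juj, giving *ijuj*.
The final sound of *rospelor* is /r/, which is a voiced consonant, so the suffix is -efe, giving *rospelorefe*.

meruheb, ijuj, rospelorefe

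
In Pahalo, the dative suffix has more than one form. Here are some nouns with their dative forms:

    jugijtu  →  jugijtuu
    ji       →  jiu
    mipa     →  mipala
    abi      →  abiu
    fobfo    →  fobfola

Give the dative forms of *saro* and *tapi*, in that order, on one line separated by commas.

sarola, tapiu

The alternation tracks the last vowel of the stem — -u when the last vowel of the stem is a high vowel (*jugijtu*, *ji*, *abi*); -la when the last vowel of the stem is a non-high vowel (*mipa*, *fobfo*).
Since the last vowel of *saro* is /o/ (a non-high vowel), it takes -la, giving *sarola*.
*tapi* — last vowel /i/ (a high vowel) → -u → *tapiu*.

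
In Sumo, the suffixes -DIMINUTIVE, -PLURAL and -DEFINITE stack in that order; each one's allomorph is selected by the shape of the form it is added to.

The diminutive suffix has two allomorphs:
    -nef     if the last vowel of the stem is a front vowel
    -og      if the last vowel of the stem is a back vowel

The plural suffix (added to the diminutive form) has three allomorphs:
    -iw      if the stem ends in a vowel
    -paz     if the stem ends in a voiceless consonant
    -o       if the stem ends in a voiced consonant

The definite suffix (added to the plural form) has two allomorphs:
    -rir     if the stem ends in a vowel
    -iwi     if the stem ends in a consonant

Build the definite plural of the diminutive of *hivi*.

*hivi* — last vowel /i/ (a front vowel) → -nef → *hivinef*.
Since the final sound of the diminutive form *hivinef* is /f/ (a voiceless consonant), it takes -paz, giving *hivinefpaz*.
The plural form *hivinefpaz*: final sound = /z/, a consonant → -iwi → *hivinefpaziwi*.

hivinefpaziwi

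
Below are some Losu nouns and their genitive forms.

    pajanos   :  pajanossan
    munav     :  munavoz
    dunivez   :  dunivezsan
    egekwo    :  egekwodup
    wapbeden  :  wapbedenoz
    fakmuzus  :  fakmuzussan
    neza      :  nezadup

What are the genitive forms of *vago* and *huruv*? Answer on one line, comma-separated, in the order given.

The pattern is sibilance of the final sound: -san when the stem ends in a sibilant (*pajanos*, *dunivez*, *fakmuzus*); -oz when the stem ends in a non-sibilant consonant (*munav*, *wapbeden*); -dup when the stem ends in a vowel (*egekwo*, *neza*).
Since the final sound of *vago* is /o/ (a vowel), it takes -dup, giving *vagodup*.
The final sound of *huruv* is /v/, which is a non-sibilant consonant, so the suffix is -oz, giving *huruvoz*.

vagodup, huruvoz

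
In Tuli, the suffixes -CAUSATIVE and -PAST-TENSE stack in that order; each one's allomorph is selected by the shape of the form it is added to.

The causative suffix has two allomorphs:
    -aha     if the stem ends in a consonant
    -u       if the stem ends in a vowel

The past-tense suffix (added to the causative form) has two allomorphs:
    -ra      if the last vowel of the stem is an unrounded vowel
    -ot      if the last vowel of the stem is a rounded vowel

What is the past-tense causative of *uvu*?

*uvu*: final sound = /u/, a vowel → -u → *uvuu*.
The last vowel of the causative form *uvuu* is /u/, which is a rounded vowel, so the past-tense suffix is -ot, giving *uvuuot*.

uvuuot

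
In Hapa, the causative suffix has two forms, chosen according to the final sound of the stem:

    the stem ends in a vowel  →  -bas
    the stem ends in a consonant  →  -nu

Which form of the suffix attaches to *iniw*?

*iniw* — final sound /w/ (a consonant) → -nu.

-nu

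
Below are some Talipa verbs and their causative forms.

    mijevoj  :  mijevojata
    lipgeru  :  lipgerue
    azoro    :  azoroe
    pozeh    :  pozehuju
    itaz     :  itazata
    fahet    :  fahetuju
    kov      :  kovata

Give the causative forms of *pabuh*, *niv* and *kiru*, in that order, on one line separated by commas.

pabuhuju, nivata, kirue

Looking at the final sound of each stem: -uju when the stem ends in a voiceless consonant (*pozeh*, *fahet*); -ata when the stem ends in a voiced consonant (*mijevoj*, *itaz*, *kov*); -e when the stem ends in a vowel (*lipgeru*, *azoro*).
*pabuh* — final sound /h/ (a voiceless consonant) → -uju → *pabuhuju*.
*niv*: final sound = /v/, a voiced consonant → -ata → *nivata*.
The final sound of *kiru* is /u/, which is a vowel, so the suffix is -e, giving *kirue*.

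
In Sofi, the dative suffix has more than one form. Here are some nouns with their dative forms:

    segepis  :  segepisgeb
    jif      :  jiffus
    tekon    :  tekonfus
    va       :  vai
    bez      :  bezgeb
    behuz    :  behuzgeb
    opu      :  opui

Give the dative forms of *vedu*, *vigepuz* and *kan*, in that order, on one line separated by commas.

vedui, vigepuzgeb, kanfus

The alternation tracks the final sound of the stem — -geb when the stem ends in a sibilant (*segepis*, *bez*, *behuz*); -fus when the stem ends in a non-sibilant consonant (*jif*, *tekon*); -i when the stem ends in a vowel (*va*, *opu*).
The final sound of *vedu* is /u/, which is a vowel, so the suffix is -i, giving *vedui*.
The final sound of *vigepuz* is /z/, which is a sibilant, so the suffix is -geb, giving *vigepuzgeb*.
*kan*: final sound = /n/, a non-sibilant consonant → -fus → *kanfus*.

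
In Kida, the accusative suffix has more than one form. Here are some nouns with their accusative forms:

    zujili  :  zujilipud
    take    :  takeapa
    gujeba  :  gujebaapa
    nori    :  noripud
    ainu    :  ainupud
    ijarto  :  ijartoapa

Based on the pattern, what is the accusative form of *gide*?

gideapa

The alternation tracks the last vowel of the stem — -pud when the last vowel of the stem is a high vowel (*zujili*, *nori*, *ainu*); -apa when the last vowel of the stem is a non-high vowel (*take*, *gujeba*, *ijarto*).
Since the last vowel of *gide* is /e/ (a non-high vowel), it takes -apa, giving *gideapa*.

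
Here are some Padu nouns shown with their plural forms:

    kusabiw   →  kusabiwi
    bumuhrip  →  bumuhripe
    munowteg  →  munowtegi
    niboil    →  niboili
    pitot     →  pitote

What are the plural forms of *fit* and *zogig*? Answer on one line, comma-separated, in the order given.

The pattern is voicing of the final consonant: -e when the stem ends in a voiceless consonant (*bumuhrip*, *pitot*); -i when the stem ends in a voiced consonant (*kusabiw*, *munowteg*, *niboil*).
*fit* — final consonant /t/ (voiceless) → -e → *fite*.
*zogig* — final consonant /g/ (voiced) → -i → *zogigi*.

fite, zogigi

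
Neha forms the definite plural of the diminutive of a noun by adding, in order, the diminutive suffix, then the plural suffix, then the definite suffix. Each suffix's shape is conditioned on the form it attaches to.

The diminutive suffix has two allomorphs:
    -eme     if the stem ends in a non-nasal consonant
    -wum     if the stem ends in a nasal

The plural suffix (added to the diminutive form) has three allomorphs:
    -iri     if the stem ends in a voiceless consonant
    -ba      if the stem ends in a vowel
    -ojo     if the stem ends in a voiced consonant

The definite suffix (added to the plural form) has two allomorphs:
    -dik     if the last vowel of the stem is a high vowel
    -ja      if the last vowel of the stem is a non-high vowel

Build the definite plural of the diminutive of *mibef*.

mibefemebaja

*mibef* — final consonant /f/ (non-nasal) → -eme → *mibefeme*.
The final sound of the diminutive form *mibefeme* is /e/, which is a vowel, so the plural suffix is -ba, giving *mibefemeba*.
The last vowel of the plural form *mibefemeba* is /a/, which is a non-high vowel, so the definite suffix is -ja, giving *mibefemebaja*.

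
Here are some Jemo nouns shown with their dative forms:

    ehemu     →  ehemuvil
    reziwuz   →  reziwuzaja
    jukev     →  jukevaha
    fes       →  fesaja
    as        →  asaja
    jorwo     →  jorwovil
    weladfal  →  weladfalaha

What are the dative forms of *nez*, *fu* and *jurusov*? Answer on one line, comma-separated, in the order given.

The alternation tracks the final sound of the stem — -aja when the stem ends in a sibilant (*reziwuz*, *fes*, *as*); -aha when the stem ends in a non-sibilant consonant (*jukev*, *weladfal*); -vil when the stem ends in a vowel (*ehemu*, *jorwo*).
*nez* — final sound /z/ (a sibilant) → -aja → *nezaja*.
*fu*: final sound = /u/, a vowel → -vil → *fuvil*.
The final sound of *jurusov* is /v/, which is a non-sibilant consonant, so the suffix is -aha, giving *jurusovaha*.

nezaja, fuvil, jurusovaha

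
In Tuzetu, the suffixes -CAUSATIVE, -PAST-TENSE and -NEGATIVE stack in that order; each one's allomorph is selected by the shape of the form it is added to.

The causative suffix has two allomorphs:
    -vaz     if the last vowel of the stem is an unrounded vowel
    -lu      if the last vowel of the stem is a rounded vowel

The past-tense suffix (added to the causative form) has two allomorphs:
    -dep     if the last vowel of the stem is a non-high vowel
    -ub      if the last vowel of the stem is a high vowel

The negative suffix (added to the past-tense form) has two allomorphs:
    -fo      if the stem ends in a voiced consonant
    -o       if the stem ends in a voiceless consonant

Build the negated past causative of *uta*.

utavazdepo

*uta*: last vowel = /a/, an unrounded vowel → -vaz → *utavaz*.
Since the last vowel of the causative form *utavaz* is /a/ (a non-high vowel), it takes -dep, giving *utavazdep*.
The past-tense form *utavazdep*: final consonant = /p/, voiceless → -o → *utavazdepo*.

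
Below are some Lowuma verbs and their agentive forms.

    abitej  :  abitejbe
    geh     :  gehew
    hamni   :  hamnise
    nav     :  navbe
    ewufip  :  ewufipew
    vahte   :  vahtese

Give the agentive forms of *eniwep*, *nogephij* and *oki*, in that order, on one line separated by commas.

The suffix is conditioned by the final sound: -ew when the stem ends in a voiceless consonant (*geh*, *ewufip*); -be when the stem ends in a voiced consonant (*abitej*, *nav*); -se when the stem ends in a vowel (*hamni*, *vahte*).
*eniwep* — final sound /p/ (a voiceless consonant) → -ew → *eniwepew*.
*nogephij* — final sound /j/ (a voiced consonant) → -be → *nogephijbe*.
*oki* — final sound /i/ (a vowel) → -se → *okise*.

eniwepew, nogephijbe, okise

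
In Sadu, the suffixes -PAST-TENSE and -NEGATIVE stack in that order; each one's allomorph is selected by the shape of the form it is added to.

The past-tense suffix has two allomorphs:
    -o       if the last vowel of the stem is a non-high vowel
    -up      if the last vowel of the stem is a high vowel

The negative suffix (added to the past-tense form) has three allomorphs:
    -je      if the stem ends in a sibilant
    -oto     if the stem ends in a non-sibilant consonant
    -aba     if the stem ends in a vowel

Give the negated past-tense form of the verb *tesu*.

*tesu* — last vowel /u/ (a high vowel) → -up → *tesuup*.
Since the final sound of the past-tense form *tesuup* is /p/ (a non-sibilant consonant), it takes -oto, giving *tesuupoto*.

tesuupoto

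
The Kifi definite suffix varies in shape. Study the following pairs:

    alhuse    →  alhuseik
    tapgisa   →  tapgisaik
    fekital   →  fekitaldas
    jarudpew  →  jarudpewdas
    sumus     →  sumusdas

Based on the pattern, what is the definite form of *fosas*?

fosasdas

The alternation tracks the final sound of the stem — -das when the stem ends in a consonant (*fekital*, *jarudpew*, *sumus*); -ik when the stem ends in a vowel (*alhuse*, *tapgisa*).
*fosas*: final sound = /s/, a consonant → -das → *fosasdas*.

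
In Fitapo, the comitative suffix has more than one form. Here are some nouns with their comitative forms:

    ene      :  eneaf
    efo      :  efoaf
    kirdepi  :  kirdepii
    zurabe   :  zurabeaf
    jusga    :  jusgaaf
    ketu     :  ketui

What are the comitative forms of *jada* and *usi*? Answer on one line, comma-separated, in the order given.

jadaaf, usii

The pattern is height harmony: -i when the last vowel of the stem is a high vowel (*kirdepi*, *ketu*); -af when the last vowel of the stem is a non-high vowel (*ene*, *efo*, *zurabe*, *jusga*).
*jada* — last vowel /a/ (a non-high vowel) → -af → *jadaaf*.
The last vowel of *usi* is /i/, which is a high vowel, so the suffix is -i, giving *usii*.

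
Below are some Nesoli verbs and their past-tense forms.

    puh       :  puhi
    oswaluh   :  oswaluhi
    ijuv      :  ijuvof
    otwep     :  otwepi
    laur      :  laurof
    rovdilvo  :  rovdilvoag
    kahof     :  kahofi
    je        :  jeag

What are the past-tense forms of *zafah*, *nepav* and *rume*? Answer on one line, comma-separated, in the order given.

zafahi, nepavof, rumeag

The pattern is voicing of the final sound: -i when the stem ends in a voiceless consonant (*puh*, *oswaluh*, *otwep*, *kahof*); -of when the stem ends in a voiced consonant (*ijuv*, *laur*); -ag when the stem ends in a vowel (*rovdilvo*, *je*).
The final sound of *zafah* is /h/, which is a voiceless consonant, so the suffix is -i, giving *zafahi*.
*nepav* — final sound /v/ (a voiced consonant) → -of → *nepavof*.
*rume* — final sound /e/ (a vowel) → -ag → *rumeag*.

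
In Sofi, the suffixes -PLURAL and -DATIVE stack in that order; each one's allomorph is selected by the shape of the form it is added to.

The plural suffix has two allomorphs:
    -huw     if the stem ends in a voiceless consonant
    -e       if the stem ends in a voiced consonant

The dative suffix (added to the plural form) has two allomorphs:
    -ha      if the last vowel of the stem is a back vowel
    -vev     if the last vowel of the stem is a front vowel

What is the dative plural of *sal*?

salevev

The final consonant of *sal* is /l/, which is voiced, so the plural suffix is -e, giving *sale*.
The plural form *sale*: last vowel = /e/, a front vowel → -vev → *salevev*.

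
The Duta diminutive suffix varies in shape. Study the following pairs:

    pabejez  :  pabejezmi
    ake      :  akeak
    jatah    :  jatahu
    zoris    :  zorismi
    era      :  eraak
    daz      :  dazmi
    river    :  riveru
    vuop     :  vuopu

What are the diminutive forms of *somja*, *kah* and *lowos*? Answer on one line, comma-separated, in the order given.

The suffix is conditioned by the final sound: -mi when the stem ends in a sibilant (*pabejez*, *zoris*, *daz*); -u when the stem ends in a non-sibilant consonant (*jatah*, *river*, *vuop*); -ak when the stem ends in a vowel (*ake*, *era*).
Since the final sound of *somja* is /a/ (a vowel), it takes -ak, giving *somjaak*.
*kah* — final sound /h/ (a non-sibilant consonant) → -u → *kahu*.
Since the final sound of *lowos* is /s/ (a sibilant), it takes -mi, giving *lowosmi*.

somjaak, kahu, lowosmi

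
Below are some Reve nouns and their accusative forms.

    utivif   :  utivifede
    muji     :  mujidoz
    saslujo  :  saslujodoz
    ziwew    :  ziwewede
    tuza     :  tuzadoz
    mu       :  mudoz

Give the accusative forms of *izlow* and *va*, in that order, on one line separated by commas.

The suffix is conditioned by the final sound: -ede when the stem ends in a consonant (*utivif*, *ziwew*); -doz when the stem ends in a vowel (*muji*, *saslujo*, *tuza*, *mu*).
*izlow*: final sound = /w/, a consonant → -ede → *izlowede*.
*va*: final sound = /a/, a vowel → -doz → *vadoz*.

izlowede, vadoz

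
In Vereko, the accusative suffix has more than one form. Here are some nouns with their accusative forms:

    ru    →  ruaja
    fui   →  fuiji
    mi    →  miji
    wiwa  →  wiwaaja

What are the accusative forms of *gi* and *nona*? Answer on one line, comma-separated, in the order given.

giji, nonaaja

The suffix is conditioned by the last vowel: -ji when the last vowel of the stem is a front vowel (*fui*, *mi*); -aja when the last vowel of the stem is a back vowel (*ru*, *wiwa*).
Since the last vowel of *gi* is /i/ (a front vowel), it takes -ji, giving *giji*.
The last vowel of *nona* is /a/, which is a back vowel, so the suffix is -aja, giving *nonaaja*.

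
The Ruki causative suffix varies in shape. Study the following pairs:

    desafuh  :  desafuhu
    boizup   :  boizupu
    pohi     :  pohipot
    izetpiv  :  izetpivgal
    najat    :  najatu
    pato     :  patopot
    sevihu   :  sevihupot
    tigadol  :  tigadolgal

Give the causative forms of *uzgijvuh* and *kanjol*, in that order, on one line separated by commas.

Looking at the final sound of each stem: -u when the stem ends in a voiceless consonant (*desafuh*, *boizup*, *najat*); -gal when the stem ends in a voiced consonant (*izetpiv*, *tigadol*); -pot when the stem ends in a vowel (*pohi*, *pato*, *sevihu*).
The final sound of *uzgijvuh* is /h/, which is a voiceless consonant, so the suffix is -u, giving *uzgijvuhu*.
*kanjol*: final sound = /l/, a voiced consonant → -gal → *kanjolgal*.

uzgijvuhu, kanjolgal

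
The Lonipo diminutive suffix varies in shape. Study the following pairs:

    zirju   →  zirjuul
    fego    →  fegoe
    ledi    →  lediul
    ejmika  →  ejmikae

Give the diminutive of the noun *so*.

The alternation tracks the last vowel of the stem — -ul when the last vowel of the stem is a high vowel (*zirju*, *ledi*); -e when the last vowel of the stem is a non-high vowel (*fego*, *ejmika*).
*so* — last vowel /o/ (a non-high vowel) → -e → *soe*.

soe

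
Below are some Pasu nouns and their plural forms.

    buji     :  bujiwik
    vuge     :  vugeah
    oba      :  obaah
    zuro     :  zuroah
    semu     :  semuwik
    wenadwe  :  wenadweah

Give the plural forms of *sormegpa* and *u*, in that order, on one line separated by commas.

sormegpaah, uwik

Looking at the last vowel of each stem: -wik when the last vowel of the stem is a high vowel (*buji*, *semu*); -ah when the last vowel of the stem is a non-high vowel (*vuge*, *oba*, *zuro*, *wenadwe*).
Since the last vowel of *sormegpa* is /a/ (a non-high vowel), it takes -ah, giving *sormegpaah*.
The last vowel of *u* is /u/, which is a high vowel, so the suffix is -wik, giving *uwik*.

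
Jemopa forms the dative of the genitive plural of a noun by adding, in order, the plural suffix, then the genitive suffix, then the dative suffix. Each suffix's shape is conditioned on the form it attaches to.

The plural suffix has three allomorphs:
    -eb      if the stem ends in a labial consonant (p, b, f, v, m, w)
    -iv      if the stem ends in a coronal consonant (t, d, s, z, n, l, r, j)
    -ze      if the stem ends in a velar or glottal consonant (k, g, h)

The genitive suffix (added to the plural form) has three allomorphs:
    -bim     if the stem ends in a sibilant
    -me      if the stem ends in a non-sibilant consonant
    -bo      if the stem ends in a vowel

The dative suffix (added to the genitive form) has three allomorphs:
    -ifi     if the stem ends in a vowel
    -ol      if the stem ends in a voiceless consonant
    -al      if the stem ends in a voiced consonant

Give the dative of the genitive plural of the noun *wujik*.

Since the final consonant of *wujik* is /k/ (velar/glottal), it takes -ze, giving *wujikze*.
The plural form *wujikze*: final sound = /e/, a vowel → -bo → *wujikzebo*.
Since the final sound of the genitive form *wujikzebo* is /o/ (a vowel), it takes -ifi, giving *wujikzeboifi*.

wujikzeboifi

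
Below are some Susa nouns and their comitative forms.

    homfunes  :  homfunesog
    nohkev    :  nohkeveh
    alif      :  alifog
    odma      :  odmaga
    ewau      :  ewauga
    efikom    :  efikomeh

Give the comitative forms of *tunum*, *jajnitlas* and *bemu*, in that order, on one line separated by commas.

tunumeh, jajnitlasog, bemuga

The suffix is conditioned by the final sound: -og when the stem ends in a voiceless consonant (*homfunes*, *alif*); -eh when the stem ends in a voiced consonant (*nohkev*, *efikom*); -ga when the stem ends in a vowel (*odma*, *ewau*).
The final sound of *tunum* is /m/, which is a voiced consonant, so the suffix is -eh, giving *tunumeh*.
*jajnitlas*: final sound = /s/, a voiceless consonant → -og → *jajnitlasog*.
*bemu*: final sound = /u/, a vowel → -ga → *bemuga*.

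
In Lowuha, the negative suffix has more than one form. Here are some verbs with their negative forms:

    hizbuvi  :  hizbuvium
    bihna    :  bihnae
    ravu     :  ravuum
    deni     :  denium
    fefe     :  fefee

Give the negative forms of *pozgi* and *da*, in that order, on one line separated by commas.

pozgium, dae

The pattern is height harmony: -um when the last vowel of the stem is a high vowel (*hizbuvi*, *ravu*, *deni*); -e when the last vowel of the stem is a non-high vowel (*bihna*, *fefe*).
The last vowel of *pozgi* is /i/, which is a high vowel, so the suffix is -um, giving *pozgium*.
*da*: last vowel = /a/, a non-high vowel → -e → *dae*.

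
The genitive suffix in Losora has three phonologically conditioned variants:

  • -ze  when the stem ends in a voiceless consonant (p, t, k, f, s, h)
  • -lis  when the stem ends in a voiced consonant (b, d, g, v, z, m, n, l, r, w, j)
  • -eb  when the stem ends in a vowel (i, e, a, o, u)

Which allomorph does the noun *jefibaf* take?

The final sound of *jefibaf* is /f/, which is a voiceless consonant, so the suffix is -ze.

-ze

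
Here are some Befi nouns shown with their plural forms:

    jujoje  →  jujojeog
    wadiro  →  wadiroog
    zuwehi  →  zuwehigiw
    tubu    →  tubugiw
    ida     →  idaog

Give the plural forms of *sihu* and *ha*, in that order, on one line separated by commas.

The alternation tracks the last vowel of the stem — -giw when the last vowel of the stem is a high vowel (*zuwehi*, *tubu*); -og when the last vowel of the stem is a non-high vowel (*jujoje*, *wadiro*, *ida*).
Since the last vowel of *sihu* is /u/ (a high vowel), it takes -giw, giving *sihugiw*.
The last vowel of *ha* is /a/, which is a non-high vowel, so the suffix is -og, giving *haog*.

sihugiw, haog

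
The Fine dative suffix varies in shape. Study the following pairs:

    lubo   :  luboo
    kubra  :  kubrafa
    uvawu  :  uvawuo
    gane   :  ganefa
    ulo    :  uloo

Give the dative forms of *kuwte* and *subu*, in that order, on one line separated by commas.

Looking at the last vowel of each stem: -o when the last vowel of the stem is a rounded vowel (*lubo*, *uvawu*, *ulo*); -fa when the last vowel of the stem is an unrounded vowel (*kubra*, *gane*).
*kuwte* — last vowel /e/ (an unrounded vowel) → -fa → *kuwtefa*.
*subu* — last vowel /u/ (a rounded vowel) → -o → *subuo*.

kuwtefa, subuo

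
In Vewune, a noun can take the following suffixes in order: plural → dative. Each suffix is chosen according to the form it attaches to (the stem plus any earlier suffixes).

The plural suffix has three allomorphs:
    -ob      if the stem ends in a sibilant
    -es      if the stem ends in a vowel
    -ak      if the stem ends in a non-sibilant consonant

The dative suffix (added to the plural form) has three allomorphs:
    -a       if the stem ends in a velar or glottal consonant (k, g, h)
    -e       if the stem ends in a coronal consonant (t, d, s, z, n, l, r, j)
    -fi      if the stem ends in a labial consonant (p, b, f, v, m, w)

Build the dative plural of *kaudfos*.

*kaudfos*: final sound = /s/, a sibilant → -ob → *kaudfosob*.
Since the final consonant of the plural form *kaudfosob* is /b/ (labial), it takes -fi, giving *kaudfosobfi*.

kaudfosobfi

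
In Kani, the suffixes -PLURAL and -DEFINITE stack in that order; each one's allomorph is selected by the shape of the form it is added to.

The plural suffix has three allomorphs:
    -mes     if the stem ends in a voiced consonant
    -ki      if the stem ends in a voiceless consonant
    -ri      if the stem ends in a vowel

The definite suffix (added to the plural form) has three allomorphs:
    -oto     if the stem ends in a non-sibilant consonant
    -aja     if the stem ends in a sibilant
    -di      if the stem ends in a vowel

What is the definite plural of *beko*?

bekoridi

*beko* — final sound /o/ (a vowel) → -ri → *bekori*.
The plural form *bekori* — final sound /i/ (a vowel) → -di → *bekoridi*.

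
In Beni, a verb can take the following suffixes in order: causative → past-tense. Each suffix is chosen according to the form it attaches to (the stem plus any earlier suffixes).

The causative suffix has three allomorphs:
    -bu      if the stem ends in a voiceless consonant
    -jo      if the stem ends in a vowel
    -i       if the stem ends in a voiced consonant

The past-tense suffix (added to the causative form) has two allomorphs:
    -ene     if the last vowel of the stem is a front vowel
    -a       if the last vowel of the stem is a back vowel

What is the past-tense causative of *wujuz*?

wujuziene

*wujuz*: final sound = /z/, a voiced consonant → -i → *wujuzi*.
The causative form *wujuzi*: last vowel = /i/, a front vowel → -ene → *wujuziene*.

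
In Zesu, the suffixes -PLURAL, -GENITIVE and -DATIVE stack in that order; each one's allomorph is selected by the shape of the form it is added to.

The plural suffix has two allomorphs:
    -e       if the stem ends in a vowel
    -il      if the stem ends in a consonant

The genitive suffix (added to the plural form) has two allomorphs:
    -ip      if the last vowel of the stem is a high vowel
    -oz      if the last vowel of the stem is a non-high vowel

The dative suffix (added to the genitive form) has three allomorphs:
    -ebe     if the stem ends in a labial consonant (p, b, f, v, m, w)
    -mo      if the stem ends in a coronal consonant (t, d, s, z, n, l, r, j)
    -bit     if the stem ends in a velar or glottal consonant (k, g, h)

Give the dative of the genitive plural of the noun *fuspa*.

Since the final sound of *fuspa* is /a/ (a vowel), it takes -e, giving *fuspae*.
The plural form *fuspae*: last vowel = /e/, a non-high vowel → -oz → *fuspaeoz*.
The genitive form *fuspaeoz*: final consonant = /z/, coronal → -mo → *fuspaeozmo*.

fuspaeozmo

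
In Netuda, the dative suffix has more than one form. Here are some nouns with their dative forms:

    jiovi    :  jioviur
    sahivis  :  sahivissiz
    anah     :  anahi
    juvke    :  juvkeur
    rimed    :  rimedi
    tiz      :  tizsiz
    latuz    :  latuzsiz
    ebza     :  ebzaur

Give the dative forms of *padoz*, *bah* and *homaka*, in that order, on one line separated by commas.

padozsiz, bahi, homakaur

The pattern is sibilance of the final sound: -siz when the stem ends in a sibilant (*sahivis*, *tiz*, *latuz*); -i when the stem ends in a non-sibilant consonant (*anah*, *rimed*); -ur when the stem ends in a vowel (*jiovi*, *juvke*, *ebza*).
*padoz*: final sound = /z/, a sibilant → -siz → *padozsiz*.
The final sound of *bah* is /h/, which is a non-sibilant consonant, so the suffix is -i, giving *bahi*.
*homaka* — final sound /a/ (a vowel) → -ur → *homakaur*.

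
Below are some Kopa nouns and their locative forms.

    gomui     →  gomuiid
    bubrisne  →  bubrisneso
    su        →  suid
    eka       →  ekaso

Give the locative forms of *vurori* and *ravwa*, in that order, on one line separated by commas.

The pattern is height harmony: -id when the last vowel of the stem is a high vowel (*gomui*, *su*); -so when the last vowel of the stem is a non-high vowel (*bubrisne*, *eka*).
The last vowel of *vurori* is /i/, which is a high vowel, so the suffix is -id, giving *vuroriid*.
The last vowel of *ravwa* is /a/, which is a non-high vowel, so the suffix is -so, giving *ravwaso*.

vuroriid, ravwaso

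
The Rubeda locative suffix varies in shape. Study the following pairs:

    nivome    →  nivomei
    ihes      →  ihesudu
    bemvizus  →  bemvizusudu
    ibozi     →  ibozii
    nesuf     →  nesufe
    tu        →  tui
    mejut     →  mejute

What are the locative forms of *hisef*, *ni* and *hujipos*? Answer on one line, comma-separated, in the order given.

hisefe, nii, hujiposudu

The suffix is conditioned by the final sound: -udu when the stem ends in a sibilant (*ihes*, *bemvizus*); -e when the stem ends in a non-sibilant consonant (*nesuf*, *mejut*); -i when the stem ends in a vowel (*nivome*, *ibozi*, *tu*).
Since the final sound of *hisef* is /f/ (a non-sibilant consonant), it takes -e, giving *hisefe*.
Since the final sound of *ni* is /i/ (a vowel), it takes -i, giving *nii*.
Since the final sound of *hujipos* is /s/ (a sibilant), it takes -udu, giving *hujiposudu*.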